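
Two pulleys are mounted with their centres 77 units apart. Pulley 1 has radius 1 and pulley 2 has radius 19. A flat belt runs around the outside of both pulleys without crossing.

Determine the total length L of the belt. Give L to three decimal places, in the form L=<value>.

L=221.059

open belt: β = asin((r2−r1)/C) = asin(18/77) = 13.5189°
wrap1 = π − 2β = 152.9622°
wrap2 = π + 2β = 207.0378°
tangent length = C·cosβ = 74.8665
L = r1·wrap1 + r2·wrap2 + 2·C·cosβ = 1·2.6697 + 19·3.6135 + 2·74.8665 = 221.0591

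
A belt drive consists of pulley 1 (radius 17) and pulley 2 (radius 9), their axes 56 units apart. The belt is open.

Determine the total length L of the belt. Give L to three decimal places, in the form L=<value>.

open belt: β = asin((r2−r1)/C) = asin(-8/56) = -8.2132°
wrap1 = π − 2β = 196.4264°
wrap2 = π + 2β = 163.5736°
tangent length = C·cosβ = 55.4256
L = r1·wrap1 + r2·wrap2 + 2·C·cosβ = 17·3.4283 + 9·2.8549 + 2·55.4256 = 194.8262

L=194.826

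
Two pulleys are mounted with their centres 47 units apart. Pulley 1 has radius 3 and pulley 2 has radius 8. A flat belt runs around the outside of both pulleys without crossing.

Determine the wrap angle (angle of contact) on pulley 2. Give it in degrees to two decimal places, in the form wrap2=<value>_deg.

wrap2=192.21_deg

open belt: β = asin((r2−r1)/C) = asin(5/47) = 6.1069°
wrap1 = π − 2β = 167.7863°
wrap2 = π + 2β = 192.2137°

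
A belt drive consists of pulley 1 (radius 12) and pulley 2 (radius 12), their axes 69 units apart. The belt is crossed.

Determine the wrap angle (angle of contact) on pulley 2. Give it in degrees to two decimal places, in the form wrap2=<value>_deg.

wrap2=220.71_deg

crossed belt: β = asin((r1+r2)/C) = asin(24/69) = 20.3544°
wrap1 = wrap2 = π + 2β = 220.7088°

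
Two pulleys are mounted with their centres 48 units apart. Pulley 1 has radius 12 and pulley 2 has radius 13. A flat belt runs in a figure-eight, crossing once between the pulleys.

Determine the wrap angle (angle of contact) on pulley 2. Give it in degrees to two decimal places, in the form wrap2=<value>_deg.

crossed belt: β = asin((r1+r2)/C) = asin(25/48) = 31.3882°
wrap1 = wrap2 = π + 2β = 242.7763°

wrap2=242.78_deg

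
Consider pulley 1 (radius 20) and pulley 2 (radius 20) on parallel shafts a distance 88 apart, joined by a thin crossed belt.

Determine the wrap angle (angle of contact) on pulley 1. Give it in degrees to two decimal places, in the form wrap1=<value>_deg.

crossed belt: β = asin((r1+r2)/C) = asin(40/88) = 27.0357°
wrap1 = wrap2 = π + 2β = 234.0714°

wrap1=234.07_deg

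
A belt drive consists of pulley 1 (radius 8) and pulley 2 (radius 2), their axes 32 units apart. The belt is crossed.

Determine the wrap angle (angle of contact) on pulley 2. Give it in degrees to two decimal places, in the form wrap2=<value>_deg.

wrap2=216.42_deg

crossed belt: β = asin((r1+r2)/C) = asin(10/32) = 18.2100°
wrap1 = wrap2 = π + 2β = 216.4199°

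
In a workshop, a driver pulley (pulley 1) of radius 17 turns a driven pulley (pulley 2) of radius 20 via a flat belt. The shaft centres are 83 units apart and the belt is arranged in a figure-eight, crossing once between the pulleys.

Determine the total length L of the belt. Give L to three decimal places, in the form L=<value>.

crossed belt: β = asin((r1+r2)/C) = asin(37/83) = 26.4735°
wrap1 = wrap2 = π + 2β = 232.9469°
tangent length = C·cosβ = 74.2967
L = (r1+r2)·wrap + 2·C·cosβ = 37·4.0657 + 2·74.2967 = 299.0240

L=299.024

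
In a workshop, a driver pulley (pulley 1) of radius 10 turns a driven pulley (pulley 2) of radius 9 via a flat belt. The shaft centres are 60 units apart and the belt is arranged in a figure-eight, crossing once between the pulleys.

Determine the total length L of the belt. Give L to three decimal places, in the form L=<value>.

crossed belt: β = asin((r1+r2)/C) = asin(19/60) = 18.4615°
wrap1 = wrap2 = π + 2β = 216.9229°
tangent length = C·cosβ = 56.9122
L = (r1+r2)·wrap + 2·C·cosβ = 19·3.7860 + 2·56.9122 = 185.7588

L=185.759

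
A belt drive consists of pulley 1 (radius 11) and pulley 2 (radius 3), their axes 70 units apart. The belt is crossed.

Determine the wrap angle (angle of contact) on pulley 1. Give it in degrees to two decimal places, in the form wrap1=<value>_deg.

crossed belt: β = asin((r1+r2)/C) = asin(14/70) = 11.5370°
wrap1 = wrap2 = π + 2β = 203.0739°

wrap1=203.07_deg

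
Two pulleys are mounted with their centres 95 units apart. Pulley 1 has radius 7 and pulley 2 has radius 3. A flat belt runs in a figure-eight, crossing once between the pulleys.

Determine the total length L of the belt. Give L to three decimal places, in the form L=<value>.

L=222.470

crossed belt: β = asin((r1+r2)/C) = asin(10/95) = 6.0423°
wrap1 = wrap2 = π + 2β = 192.0847°
tangent length = C·cosβ = 94.4722
L = (r1+r2)·wrap + 2·C·cosβ = 10·3.3525 + 2·94.4722 = 222.4695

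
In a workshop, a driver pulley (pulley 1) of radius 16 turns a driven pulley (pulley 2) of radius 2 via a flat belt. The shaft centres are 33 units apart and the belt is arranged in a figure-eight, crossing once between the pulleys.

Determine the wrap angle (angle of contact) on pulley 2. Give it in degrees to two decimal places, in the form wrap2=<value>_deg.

wrap2=246.11_deg

crossed belt: β = asin((r1+r2)/C) = asin(18/33) = 33.0557°
wrap1 = wrap2 = π + 2β = 246.1115°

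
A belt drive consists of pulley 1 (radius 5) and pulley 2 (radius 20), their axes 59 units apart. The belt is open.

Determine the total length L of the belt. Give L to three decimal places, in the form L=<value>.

L=200.374

open belt: β = asin((r2−r1)/C) = asin(15/59) = 14.7284°
wrap1 = π − 2β = 150.5432°
wrap2 = π + 2β = 209.4568°
tangent length = C·cosβ = 57.0614
L = r1·wrap1 + r2·wrap2 + 2·C·cosβ = 5·2.6275 + 20·3.6557 + 2·57.0614 = 200.3743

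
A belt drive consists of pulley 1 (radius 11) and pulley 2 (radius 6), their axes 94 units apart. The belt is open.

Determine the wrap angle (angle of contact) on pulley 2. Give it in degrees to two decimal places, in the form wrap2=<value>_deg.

open belt: β = asin((r2−r1)/C) = asin(-5/94) = -3.0491°
wrap1 = π − 2β = 186.0982°
wrap2 = π + 2β = 173.9018°

wrap2=173.90_deg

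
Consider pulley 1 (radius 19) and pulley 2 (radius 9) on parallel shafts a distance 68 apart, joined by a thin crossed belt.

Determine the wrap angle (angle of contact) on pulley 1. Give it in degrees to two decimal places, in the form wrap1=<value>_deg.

wrap1=228.63_deg

crossed belt: β = asin((r1+r2)/C) = asin(28/68) = 24.3157°
wrap1 = wrap2 = π + 2β = 228.6315°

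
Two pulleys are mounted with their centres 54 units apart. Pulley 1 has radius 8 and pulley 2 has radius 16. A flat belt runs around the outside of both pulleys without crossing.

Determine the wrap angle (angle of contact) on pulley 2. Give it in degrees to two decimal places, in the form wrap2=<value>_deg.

open belt: β = asin((r2−r1)/C) = asin(8/54) = 8.5196°
wrap1 = π − 2β = 162.9608°
wrap2 = π + 2β = 197.0392°

wrap2=197.04_deg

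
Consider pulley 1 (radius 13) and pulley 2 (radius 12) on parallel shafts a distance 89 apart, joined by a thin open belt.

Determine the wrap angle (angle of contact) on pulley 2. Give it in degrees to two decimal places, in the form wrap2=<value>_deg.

wrap2=178.71_deg

open belt: β = asin((r2−r1)/C) = asin(-1/89) = -0.6438°
wrap1 = π − 2β = 181.2876°
wrap2 = π + 2β = 178.7124°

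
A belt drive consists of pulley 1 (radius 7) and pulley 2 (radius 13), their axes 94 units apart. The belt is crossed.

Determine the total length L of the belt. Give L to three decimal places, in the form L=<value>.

crossed belt: β = asin((r1+r2)/C) = asin(20/94) = 12.2845°
wrap1 = wrap2 = π + 2β = 204.5690°
tangent length = C·cosβ = 91.8477
L = (r1+r2)·wrap + 2·C·cosβ = 20·3.5704 + 2·91.8477 = 255.1034

L=255.103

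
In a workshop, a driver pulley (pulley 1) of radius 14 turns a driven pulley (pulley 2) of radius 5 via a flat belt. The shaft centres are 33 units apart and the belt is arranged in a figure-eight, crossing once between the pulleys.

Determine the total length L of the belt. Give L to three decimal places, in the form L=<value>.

L=136.967

crossed belt: β = asin((r1+r2)/C) = asin(19/33) = 35.1527°
wrap1 = wrap2 = π + 2β = 250.3054°
tangent length = C·cosβ = 26.9815
L = (r1+r2)·wrap + 2·C·cosβ = 19·4.3687 + 2·26.9815 = 136.9674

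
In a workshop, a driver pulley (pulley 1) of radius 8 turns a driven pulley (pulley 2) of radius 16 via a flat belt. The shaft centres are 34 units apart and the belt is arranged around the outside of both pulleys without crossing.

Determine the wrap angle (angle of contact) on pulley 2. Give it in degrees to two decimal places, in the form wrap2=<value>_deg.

open belt: β = asin((r2−r1)/C) = asin(8/34) = 13.6090°
wrap1 = π − 2β = 152.7821°
wrap2 = π + 2β = 207.2179°

wrap2=207.22_deg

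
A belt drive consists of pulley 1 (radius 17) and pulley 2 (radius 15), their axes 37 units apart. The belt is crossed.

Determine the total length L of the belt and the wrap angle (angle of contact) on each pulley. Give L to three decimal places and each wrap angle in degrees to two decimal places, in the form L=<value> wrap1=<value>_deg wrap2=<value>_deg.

L=204.552 wrap1=299.73_deg wrap2=299.73_deg

crossed belt: β = asin((r1+r2)/C) = asin(32/37) = 59.8673°
wrap1 = wrap2 = π + 2β = 299.7346°
tangent length = C·cosβ = 18.5742
L = (r1+r2)·wrap + 2·C·cosβ = 32·5.2314 + 2·18.5742 = 204.5517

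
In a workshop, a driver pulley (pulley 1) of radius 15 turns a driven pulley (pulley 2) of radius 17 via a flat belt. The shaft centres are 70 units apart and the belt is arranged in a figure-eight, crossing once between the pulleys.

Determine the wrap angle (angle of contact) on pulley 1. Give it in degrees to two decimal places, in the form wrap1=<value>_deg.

crossed belt: β = asin((r1+r2)/C) = asin(32/70) = 27.2029°
wrap1 = wrap2 = π + 2β = 234.4058°

wrap1=234.41_deg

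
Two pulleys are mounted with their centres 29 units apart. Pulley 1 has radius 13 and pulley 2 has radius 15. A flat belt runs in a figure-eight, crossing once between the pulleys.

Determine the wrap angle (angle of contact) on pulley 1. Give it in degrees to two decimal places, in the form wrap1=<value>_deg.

crossed belt: β = asin((r1+r2)/C) = asin(28/29) = 74.9098°
wrap1 = wrap2 = π + 2β = 329.8196°

wrap1=329.82_deg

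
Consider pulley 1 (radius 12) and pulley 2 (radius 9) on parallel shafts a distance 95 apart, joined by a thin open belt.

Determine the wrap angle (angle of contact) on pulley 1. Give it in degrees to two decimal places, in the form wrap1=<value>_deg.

open belt: β = asin((r2−r1)/C) = asin(-3/95) = -1.8096°
wrap1 = π − 2β = 183.6193°
wrap2 = π + 2β = 176.3807°

wrap1=183.62_deg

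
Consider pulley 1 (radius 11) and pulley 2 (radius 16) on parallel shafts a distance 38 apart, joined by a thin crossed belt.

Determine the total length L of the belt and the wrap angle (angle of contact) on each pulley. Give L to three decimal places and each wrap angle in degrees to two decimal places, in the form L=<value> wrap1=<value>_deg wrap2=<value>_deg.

L=180.975 wrap1=270.56_deg wrap2=270.56_deg

crossed belt: β = asin((r1+r2)/C) = asin(27/38) = 45.2778°
wrap1 = wrap2 = π + 2β = 270.5555°
tangent length = C·cosβ = 26.7395
L = (r1+r2)·wrap + 2·C·cosβ = 27·4.7221 + 2·26.7395 = 180.9752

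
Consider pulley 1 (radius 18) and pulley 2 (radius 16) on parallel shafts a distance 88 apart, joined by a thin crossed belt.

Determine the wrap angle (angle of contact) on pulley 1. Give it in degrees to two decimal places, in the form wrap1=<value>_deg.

crossed belt: β = asin((r1+r2)/C) = asin(34/88) = 22.7284°
wrap1 = wrap2 = π + 2β = 225.4568°

wrap1=225.46_deg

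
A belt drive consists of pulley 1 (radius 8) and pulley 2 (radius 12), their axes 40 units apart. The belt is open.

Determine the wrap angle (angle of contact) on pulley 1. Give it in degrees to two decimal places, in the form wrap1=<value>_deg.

open belt: β = asin((r2−r1)/C) = asin(4/40) = 5.7392°
wrap1 = π − 2β = 168.5217°
wrap2 = π + 2β = 191.4783°

wrap1=168.52_deg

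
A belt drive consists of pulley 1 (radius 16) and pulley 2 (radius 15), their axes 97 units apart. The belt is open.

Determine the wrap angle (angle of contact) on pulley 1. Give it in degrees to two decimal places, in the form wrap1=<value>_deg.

open belt: β = asin((r2−r1)/C) = asin(-1/97) = -0.5907°
wrap1 = π − 2β = 181.1814°
wrap2 = π + 2β = 178.8186°

wrap1=181.18_deg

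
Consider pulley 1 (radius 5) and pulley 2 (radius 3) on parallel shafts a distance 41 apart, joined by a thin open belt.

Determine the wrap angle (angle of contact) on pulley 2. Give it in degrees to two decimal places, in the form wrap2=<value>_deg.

open belt: β = asin((r2−r1)/C) = asin(-2/41) = -2.7960°
wrap1 = π − 2β = 185.5921°
wrap2 = π + 2β = 174.4079°

wrap2=174.41_deg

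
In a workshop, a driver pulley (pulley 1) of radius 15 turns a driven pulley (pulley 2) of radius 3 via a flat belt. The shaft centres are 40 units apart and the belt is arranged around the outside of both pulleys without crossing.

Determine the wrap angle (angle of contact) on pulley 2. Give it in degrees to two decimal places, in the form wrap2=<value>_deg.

open belt: β = asin((r2−r1)/C) = asin(-12/40) = -17.4576°
wrap1 = π − 2β = 214.9152°
wrap2 = π + 2β = 145.0848°

wrap2=145.08_deg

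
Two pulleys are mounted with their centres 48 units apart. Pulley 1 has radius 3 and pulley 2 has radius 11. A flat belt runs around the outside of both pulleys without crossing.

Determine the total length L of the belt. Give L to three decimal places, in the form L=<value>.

L=141.319

open belt: β = asin((r2−r1)/C) = asin(8/48) = 9.5941°
wrap1 = π − 2β = 160.8119°
wrap2 = π + 2β = 199.1881°
tangent length = C·cosβ = 47.3286
L = r1·wrap1 + r2·wrap2 + 2·C·cosβ = 3·2.8067 + 11·3.4765 + 2·47.3286 = 141.3187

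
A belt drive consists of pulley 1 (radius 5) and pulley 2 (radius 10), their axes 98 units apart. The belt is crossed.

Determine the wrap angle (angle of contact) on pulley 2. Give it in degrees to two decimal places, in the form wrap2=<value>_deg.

crossed belt: β = asin((r1+r2)/C) = asin(15/98) = 8.8044°
wrap1 = wrap2 = π + 2β = 197.6087°

wrap2=197.61_deg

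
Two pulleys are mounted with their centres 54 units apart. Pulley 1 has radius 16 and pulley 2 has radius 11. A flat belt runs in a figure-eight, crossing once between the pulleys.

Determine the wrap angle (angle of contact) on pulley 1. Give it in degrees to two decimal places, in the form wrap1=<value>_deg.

crossed belt: β = asin((r1+r2)/C) = asin(27/54) = 30.0000°
wrap1 = wrap2 = π + 2β = 240.0000°

wrap1=240.00_deg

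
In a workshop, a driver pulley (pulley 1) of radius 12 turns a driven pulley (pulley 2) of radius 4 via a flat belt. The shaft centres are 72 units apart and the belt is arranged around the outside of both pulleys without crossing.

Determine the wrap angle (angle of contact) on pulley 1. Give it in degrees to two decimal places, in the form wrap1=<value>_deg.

wrap1=192.76_deg

open belt: β = asin((r2−r1)/C) = asin(-8/72) = -6.3794°
wrap1 = π − 2β = 192.7587°
wrap2 = π + 2β = 167.2413°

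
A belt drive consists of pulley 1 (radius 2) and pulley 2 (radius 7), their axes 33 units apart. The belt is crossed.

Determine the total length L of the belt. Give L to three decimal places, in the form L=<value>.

crossed belt: β = asin((r1+r2)/C) = asin(9/33) = 15.8266°
wrap1 = wrap2 = π + 2β = 211.6532°
tangent length = C·cosβ = 31.7490
L = (r1+r2)·wrap + 2·C·cosβ = 9·3.6940 + 2·31.7490 = 96.7444

L=96.744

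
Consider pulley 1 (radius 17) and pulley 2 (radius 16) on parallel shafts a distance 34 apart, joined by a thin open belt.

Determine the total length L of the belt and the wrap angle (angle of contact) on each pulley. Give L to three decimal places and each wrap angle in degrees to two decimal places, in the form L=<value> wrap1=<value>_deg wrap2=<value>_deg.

L=171.702 wrap1=183.37_deg wrap2=176.63_deg

open belt: β = asin((r2−r1)/C) = asin(-1/34) = -1.6854°
wrap1 = π − 2β = 183.3708°
wrap2 = π + 2β = 176.6292°
tangent length = C·cosβ = 33.9853
L = r1·wrap1 + r2·wrap2 + 2·C·cosβ = 17·3.2004 + 16·3.0828 + 2·33.9853 = 171.7020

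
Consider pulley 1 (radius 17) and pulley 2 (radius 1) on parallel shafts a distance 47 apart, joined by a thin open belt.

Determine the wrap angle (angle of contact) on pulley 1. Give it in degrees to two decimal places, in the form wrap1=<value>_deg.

wrap1=219.81_deg

open belt: β = asin((r2−r1)/C) = asin(-16/47) = -19.9028°
wrap1 = π − 2β = 219.8056°
wrap2 = π + 2β = 140.1944°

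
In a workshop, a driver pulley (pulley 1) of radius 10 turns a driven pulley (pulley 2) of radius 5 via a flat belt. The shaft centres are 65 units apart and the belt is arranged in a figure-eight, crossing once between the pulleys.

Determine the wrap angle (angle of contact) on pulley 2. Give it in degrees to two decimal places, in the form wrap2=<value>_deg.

crossed belt: β = asin((r1+r2)/C) = asin(15/65) = 13.3424°
wrap1 = wrap2 = π + 2β = 206.6847°

wrap2=206.68_deg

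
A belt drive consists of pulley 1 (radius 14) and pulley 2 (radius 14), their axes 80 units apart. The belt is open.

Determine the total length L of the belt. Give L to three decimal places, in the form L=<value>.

open belt: β = asin((r2−r1)/C) = asin(0/80) = 0.0000°
wrap1 = π − 2β = 180.0000°
wrap2 = π + 2β = 180.0000°
tangent length = C·cosβ = 80.0000
L = r1·wrap1 + r2·wrap2 + 2·C·cosβ = 14·3.1416 + 14·3.1416 + 2·80.0000 = 247.9646

L=247.965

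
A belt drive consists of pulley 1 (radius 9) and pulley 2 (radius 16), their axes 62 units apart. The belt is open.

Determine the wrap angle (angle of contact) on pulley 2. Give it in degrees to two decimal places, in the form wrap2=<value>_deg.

open belt: β = asin((r2−r1)/C) = asin(7/62) = 6.4827°
wrap1 = π − 2β = 167.0346°
wrap2 = π + 2β = 192.9654°

wrap2=192.97_deg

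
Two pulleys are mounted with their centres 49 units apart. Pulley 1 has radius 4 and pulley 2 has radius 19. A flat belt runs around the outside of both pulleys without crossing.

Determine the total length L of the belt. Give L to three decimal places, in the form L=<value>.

L=174.885

open belt: β = asin((r2−r1)/C) = asin(15/49) = 17.8257°
wrap1 = π − 2β = 144.3486°
wrap2 = π + 2β = 215.6514°
tangent length = C·cosβ = 46.6476
L = r1·wrap1 + r2·wrap2 + 2·C·cosβ = 4·2.5194 + 19·3.7638 + 2·46.6476 = 174.8854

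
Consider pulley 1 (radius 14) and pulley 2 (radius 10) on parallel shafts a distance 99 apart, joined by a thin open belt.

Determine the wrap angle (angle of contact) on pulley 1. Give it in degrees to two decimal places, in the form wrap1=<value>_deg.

wrap1=184.63_deg

open belt: β = asin((r2−r1)/C) = asin(-4/99) = -2.3156°
wrap1 = π − 2β = 184.6312°
wrap2 = π + 2β = 175.3688°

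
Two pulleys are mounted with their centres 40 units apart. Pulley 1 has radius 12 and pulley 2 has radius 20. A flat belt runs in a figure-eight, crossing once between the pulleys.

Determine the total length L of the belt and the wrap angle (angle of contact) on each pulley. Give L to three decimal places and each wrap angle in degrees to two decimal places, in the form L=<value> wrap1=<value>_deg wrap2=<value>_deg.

crossed belt: β = asin((r1+r2)/C) = asin(32/40) = 53.1301°
wrap1 = wrap2 = π + 2β = 286.2602°
tangent length = C·cosβ = 24.0000
L = (r1+r2)·wrap + 2·C·cosβ = 32·4.9962 + 2·24.0000 = 207.8779

L=207.878 wrap1=286.26_deg wrap2=286.26_deg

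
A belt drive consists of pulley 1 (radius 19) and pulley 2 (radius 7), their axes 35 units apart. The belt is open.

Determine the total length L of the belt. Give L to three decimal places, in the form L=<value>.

L=155.837

open belt: β = asin((r2−r1)/C) = asin(-12/35) = -20.0510°
wrap1 = π − 2β = 220.1021°
wrap2 = π + 2β = 139.8979°
tangent length = C·cosβ = 32.8786
L = r1·wrap1 + r2·wrap2 + 2·C·cosβ = 19·3.8415 + 7·2.4417 + 2·32.8786 = 155.8375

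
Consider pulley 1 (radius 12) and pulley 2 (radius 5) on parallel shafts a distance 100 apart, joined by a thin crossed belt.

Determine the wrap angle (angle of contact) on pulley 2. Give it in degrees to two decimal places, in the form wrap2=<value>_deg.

crossed belt: β = asin((r1+r2)/C) = asin(17/100) = 9.7878°
wrap1 = wrap2 = π + 2β = 199.5756°

wrap2=199.58_deg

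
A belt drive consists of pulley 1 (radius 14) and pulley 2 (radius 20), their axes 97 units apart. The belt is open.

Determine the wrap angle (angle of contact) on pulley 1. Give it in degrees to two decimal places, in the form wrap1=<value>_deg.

open belt: β = asin((r2−r1)/C) = asin(6/97) = 3.5463°
wrap1 = π − 2β = 172.9073°
wrap2 = π + 2β = 187.0927°

wrap1=172.91_deg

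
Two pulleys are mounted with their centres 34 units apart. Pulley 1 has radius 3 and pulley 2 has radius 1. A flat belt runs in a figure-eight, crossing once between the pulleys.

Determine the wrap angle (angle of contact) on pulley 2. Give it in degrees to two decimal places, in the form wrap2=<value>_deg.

crossed belt: β = asin((r1+r2)/C) = asin(4/34) = 6.7563°
wrap1 = wrap2 = π + 2β = 193.5127°

wrap2=193.51_deg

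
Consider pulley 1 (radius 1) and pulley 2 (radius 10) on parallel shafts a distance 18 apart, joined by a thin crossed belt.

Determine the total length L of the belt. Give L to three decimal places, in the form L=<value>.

crossed belt: β = asin((r1+r2)/C) = asin(11/18) = 37.6699°
wrap1 = wrap2 = π + 2β = 255.3398°
tangent length = C·cosβ = 14.2478
L = (r1+r2)·wrap + 2·C·cosβ = 11·4.4565 + 2·14.2478 = 77.5173

L=77.517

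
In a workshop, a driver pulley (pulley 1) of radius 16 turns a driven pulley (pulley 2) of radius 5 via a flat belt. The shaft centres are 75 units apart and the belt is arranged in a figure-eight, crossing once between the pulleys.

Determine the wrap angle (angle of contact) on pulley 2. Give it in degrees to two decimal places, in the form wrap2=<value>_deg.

wrap2=212.52_deg

crossed belt: β = asin((r1+r2)/C) = asin(21/75) = 16.2602°
wrap1 = wrap2 = π + 2β = 212.5204°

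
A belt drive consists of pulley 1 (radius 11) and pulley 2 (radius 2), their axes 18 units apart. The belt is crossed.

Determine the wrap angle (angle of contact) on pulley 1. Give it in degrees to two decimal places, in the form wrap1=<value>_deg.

crossed belt: β = asin((r1+r2)/C) = asin(13/18) = 46.2383°
wrap1 = wrap2 = π + 2β = 272.4765°

wrap1=272.48_deg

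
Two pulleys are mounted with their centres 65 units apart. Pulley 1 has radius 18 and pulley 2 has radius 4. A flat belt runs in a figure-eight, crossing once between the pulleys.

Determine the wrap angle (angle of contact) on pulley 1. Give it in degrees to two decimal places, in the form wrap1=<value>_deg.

crossed belt: β = asin((r1+r2)/C) = asin(22/65) = 19.7832°
wrap1 = wrap2 = π + 2β = 219.5663°

wrap1=219.57_deg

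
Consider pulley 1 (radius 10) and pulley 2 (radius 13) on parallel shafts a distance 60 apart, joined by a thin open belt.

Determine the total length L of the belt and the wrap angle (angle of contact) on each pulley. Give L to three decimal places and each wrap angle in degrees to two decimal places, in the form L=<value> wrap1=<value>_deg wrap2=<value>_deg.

open belt: β = asin((r2−r1)/C) = asin(3/60) = 2.8660°
wrap1 = π − 2β = 174.2680°
wrap2 = π + 2β = 185.7320°
tangent length = C·cosβ = 59.9250
L = r1·wrap1 + r2·wrap2 + 2·C·cosβ = 10·3.0416 + 13·3.2416 + 2·59.9250 = 192.4067

L=192.407 wrap1=174.27_deg wrap2=185.73_deg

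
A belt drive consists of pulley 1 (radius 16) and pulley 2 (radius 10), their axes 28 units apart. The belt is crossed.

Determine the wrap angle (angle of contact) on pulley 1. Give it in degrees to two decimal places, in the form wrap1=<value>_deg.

crossed belt: β = asin((r1+r2)/C) = asin(26/28) = 68.2132°
wrap1 = wrap2 = π + 2β = 316.4264°

wrap1=316.43_deg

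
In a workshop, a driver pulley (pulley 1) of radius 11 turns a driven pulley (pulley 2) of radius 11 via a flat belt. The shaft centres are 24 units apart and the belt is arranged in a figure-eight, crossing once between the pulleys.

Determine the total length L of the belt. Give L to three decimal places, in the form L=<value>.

crossed belt: β = asin((r1+r2)/C) = asin(22/24) = 66.4435°
wrap1 = wrap2 = π + 2β = 312.8871°
tangent length = C·cosβ = 9.5917
L = (r1+r2)·wrap + 2·C·cosβ = 22·5.4609 + 2·9.5917 = 139.3233

L=139.323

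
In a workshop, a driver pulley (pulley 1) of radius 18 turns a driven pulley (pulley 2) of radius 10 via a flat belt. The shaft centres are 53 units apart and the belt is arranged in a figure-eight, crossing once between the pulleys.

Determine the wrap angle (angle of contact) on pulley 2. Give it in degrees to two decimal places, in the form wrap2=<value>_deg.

crossed belt: β = asin((r1+r2)/C) = asin(28/53) = 31.8908°
wrap1 = wrap2 = π + 2β = 243.7816°

wrap2=243.78_deg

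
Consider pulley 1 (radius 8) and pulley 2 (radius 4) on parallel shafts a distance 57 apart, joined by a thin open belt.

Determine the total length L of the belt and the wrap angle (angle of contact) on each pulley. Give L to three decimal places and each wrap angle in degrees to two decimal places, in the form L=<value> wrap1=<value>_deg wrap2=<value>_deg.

L=151.980 wrap1=188.05_deg wrap2=171.95_deg

open belt: β = asin((r2−r1)/C) = asin(-4/57) = -4.0241°
wrap1 = π − 2β = 188.0481°
wrap2 = π + 2β = 171.9519°
tangent length = C·cosβ = 56.8595
L = r1·wrap1 + r2·wrap2 + 2·C·cosβ = 8·3.2821 + 4·3.0011 + 2·56.8595 = 151.9799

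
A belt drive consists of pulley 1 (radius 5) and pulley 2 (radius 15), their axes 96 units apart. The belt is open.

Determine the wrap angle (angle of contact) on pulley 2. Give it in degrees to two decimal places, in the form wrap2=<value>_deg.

open belt: β = asin((r2−r1)/C) = asin(10/96) = 5.9792°
wrap1 = π − 2β = 168.0417°
wrap2 = π + 2β = 191.9583°

wrap2=191.96_deg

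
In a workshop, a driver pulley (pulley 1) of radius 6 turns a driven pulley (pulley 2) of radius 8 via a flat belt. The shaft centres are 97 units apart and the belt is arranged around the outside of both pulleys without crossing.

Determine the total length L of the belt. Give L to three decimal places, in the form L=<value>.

open belt: β = asin((r2−r1)/C) = asin(2/97) = 1.1814°
wrap1 = π − 2β = 177.6371°
wrap2 = π + 2β = 182.3629°
tangent length = C·cosβ = 96.9794
L = r1·wrap1 + r2·wrap2 + 2·C·cosβ = 6·3.1004 + 8·3.1828 + 2·96.9794 = 238.0235

L=238.024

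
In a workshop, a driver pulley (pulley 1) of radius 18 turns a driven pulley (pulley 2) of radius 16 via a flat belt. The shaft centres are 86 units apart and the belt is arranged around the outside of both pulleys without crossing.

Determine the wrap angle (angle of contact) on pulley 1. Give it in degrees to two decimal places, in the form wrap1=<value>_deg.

open belt: β = asin((r2−r1)/C) = asin(-2/86) = -1.3326°
wrap1 = π − 2β = 182.6652°
wrap2 = π + 2β = 177.3348°

wrap1=182.67_deg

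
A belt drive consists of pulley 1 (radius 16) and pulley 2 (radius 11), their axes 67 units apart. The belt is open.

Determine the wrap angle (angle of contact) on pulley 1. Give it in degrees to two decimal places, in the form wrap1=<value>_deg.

wrap1=188.56_deg

open belt: β = asin((r2−r1)/C) = asin(-5/67) = -4.2798°
wrap1 = π − 2β = 188.5596°
wrap2 = π + 2β = 171.4404°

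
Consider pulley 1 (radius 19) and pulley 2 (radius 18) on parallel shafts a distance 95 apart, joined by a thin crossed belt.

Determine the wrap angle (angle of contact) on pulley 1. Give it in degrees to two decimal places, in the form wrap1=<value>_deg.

wrap1=225.84_deg

crossed belt: β = asin((r1+r2)/C) = asin(37/95) = 22.9218°
wrap1 = wrap2 = π + 2β = 225.8435°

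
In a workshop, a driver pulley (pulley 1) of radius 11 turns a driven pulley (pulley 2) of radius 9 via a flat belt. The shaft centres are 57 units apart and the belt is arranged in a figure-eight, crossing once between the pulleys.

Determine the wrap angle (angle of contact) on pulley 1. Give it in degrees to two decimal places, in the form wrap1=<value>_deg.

wrap1=221.08_deg

crossed belt: β = asin((r1+r2)/C) = asin(20/57) = 20.5410°
wrap1 = wrap2 = π + 2β = 221.0820°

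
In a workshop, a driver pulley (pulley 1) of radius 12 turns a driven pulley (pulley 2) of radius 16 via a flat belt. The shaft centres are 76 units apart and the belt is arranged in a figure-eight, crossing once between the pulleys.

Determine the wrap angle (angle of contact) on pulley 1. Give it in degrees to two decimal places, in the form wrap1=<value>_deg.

crossed belt: β = asin((r1+r2)/C) = asin(28/76) = 21.6183°
wrap1 = wrap2 = π + 2β = 223.2365°

wrap1=223.24_deg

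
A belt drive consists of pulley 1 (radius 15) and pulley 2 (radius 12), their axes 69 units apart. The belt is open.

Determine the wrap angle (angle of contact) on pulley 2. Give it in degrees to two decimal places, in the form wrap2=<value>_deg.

open belt: β = asin((r2−r1)/C) = asin(-3/69) = -2.4919°
wrap1 = π − 2β = 184.9838°
wrap2 = π + 2β = 175.0162°

wrap2=175.02_deg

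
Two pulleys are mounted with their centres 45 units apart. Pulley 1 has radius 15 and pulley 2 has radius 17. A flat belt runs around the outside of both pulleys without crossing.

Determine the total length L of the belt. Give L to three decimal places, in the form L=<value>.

open belt: β = asin((r2−r1)/C) = asin(2/45) = 2.5473°
wrap1 = π − 2β = 174.9054°
wrap2 = π + 2β = 185.0946°
tangent length = C·cosβ = 44.9555
L = r1·wrap1 + r2·wrap2 + 2·C·cosβ = 15·3.0527 + 17·3.2305 + 2·44.9555 = 190.6199

L=190.620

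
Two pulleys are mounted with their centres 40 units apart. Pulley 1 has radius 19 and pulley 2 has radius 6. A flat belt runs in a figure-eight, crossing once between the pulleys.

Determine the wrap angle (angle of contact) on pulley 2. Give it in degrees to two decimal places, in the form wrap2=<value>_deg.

crossed belt: β = asin((r1+r2)/C) = asin(25/40) = 38.6822°
wrap1 = wrap2 = π + 2β = 257.3644°

wrap2=257.36_deg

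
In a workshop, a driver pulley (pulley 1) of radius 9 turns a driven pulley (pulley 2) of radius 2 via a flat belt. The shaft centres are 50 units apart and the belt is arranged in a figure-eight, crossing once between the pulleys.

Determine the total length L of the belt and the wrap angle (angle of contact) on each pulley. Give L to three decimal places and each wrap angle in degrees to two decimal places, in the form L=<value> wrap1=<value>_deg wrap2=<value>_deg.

L=136.987 wrap1=205.42_deg wrap2=205.42_deg

crossed belt: β = asin((r1+r2)/C) = asin(11/50) = 12.7090°
wrap1 = wrap2 = π + 2β = 205.4181°
tangent length = C·cosβ = 48.7750
L = (r1+r2)·wrap + 2·C·cosβ = 11·3.5852 + 2·48.7750 = 136.9874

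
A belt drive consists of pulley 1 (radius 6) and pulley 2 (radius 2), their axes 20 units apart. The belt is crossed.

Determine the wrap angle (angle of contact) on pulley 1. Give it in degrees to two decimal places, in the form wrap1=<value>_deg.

wrap1=227.16_deg

crossed belt: β = asin((r1+r2)/C) = asin(8/20) = 23.5782°
wrap1 = wrap2 = π + 2β = 227.1564°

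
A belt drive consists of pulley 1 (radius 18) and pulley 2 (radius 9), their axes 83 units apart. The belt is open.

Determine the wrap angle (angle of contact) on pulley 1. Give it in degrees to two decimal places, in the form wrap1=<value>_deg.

wrap1=192.45_deg

open belt: β = asin((r2−r1)/C) = asin(-9/83) = -6.2250°
wrap1 = π − 2β = 192.4501°
wrap2 = π + 2β = 167.5499°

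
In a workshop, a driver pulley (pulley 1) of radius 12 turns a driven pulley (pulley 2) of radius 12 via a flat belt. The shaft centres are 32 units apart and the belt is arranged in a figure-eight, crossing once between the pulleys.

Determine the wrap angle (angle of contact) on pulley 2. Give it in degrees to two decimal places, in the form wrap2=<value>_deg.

wrap2=277.18_deg

crossed belt: β = asin((r1+r2)/C) = asin(24/32) = 48.5904°
wrap1 = wrap2 = π + 2β = 277.1808°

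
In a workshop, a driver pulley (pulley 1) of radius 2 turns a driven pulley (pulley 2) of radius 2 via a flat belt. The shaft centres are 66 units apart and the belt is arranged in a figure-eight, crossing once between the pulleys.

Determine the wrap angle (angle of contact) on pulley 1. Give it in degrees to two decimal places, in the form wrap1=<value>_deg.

wrap1=186.95_deg

crossed belt: β = asin((r1+r2)/C) = asin(4/66) = 3.4746°
wrap1 = wrap2 = π + 2β = 186.9492°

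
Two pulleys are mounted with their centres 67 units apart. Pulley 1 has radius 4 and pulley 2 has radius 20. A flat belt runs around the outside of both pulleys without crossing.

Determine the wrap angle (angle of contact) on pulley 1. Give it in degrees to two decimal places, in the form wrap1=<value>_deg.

open belt: β = asin((r2−r1)/C) = asin(16/67) = 13.8161°
wrap1 = π − 2β = 152.3678°
wrap2 = π + 2β = 207.6322°

wrap1=152.37_deg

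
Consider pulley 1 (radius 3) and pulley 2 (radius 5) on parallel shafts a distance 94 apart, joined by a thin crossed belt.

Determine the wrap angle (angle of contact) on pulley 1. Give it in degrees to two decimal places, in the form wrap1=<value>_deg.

crossed belt: β = asin((r1+r2)/C) = asin(8/94) = 4.8821°
wrap1 = wrap2 = π + 2β = 189.7643°

wrap1=189.76_deg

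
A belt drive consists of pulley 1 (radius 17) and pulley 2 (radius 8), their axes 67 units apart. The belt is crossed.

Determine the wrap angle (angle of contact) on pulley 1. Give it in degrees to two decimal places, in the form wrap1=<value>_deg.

wrap1=223.82_deg

crossed belt: β = asin((r1+r2)/C) = asin(25/67) = 21.9090°
wrap1 = wrap2 = π + 2β = 223.8181°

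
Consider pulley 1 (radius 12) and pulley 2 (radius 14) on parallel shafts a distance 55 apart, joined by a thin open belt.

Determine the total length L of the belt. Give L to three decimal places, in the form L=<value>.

L=191.754

open belt: β = asin((r2−r1)/C) = asin(2/55) = 2.0839°
wrap1 = π − 2β = 175.8321°
wrap2 = π + 2β = 184.1679°
tangent length = C·cosβ = 54.9636
L = r1·wrap1 + r2·wrap2 + 2·C·cosβ = 12·3.0688 + 14·3.2143 + 2·54.9636 = 191.7541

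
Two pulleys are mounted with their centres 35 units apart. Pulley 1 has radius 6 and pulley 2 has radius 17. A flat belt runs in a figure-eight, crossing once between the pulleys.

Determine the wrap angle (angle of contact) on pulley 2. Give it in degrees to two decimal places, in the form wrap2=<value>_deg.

crossed belt: β = asin((r1+r2)/C) = asin(23/35) = 41.0823°
wrap1 = wrap2 = π + 2β = 262.1647°

wrap2=262.16_deg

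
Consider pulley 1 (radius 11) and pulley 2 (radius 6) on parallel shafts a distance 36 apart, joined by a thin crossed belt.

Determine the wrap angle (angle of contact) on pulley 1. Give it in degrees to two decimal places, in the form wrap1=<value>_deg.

crossed belt: β = asin((r1+r2)/C) = asin(17/36) = 28.1786°
wrap1 = wrap2 = π + 2β = 236.3573°

wrap1=236.36_deg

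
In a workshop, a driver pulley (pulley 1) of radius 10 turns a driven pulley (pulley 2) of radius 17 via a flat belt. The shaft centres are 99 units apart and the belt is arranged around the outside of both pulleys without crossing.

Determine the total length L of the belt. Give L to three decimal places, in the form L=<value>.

open belt: β = asin((r2−r1)/C) = asin(7/99) = 4.0546°
wrap1 = π − 2β = 171.8908°
wrap2 = π + 2β = 188.1092°
tangent length = C·cosβ = 98.7522
L = r1·wrap1 + r2·wrap2 + 2·C·cosβ = 10·3.0001 + 17·3.2831 + 2·98.7522 = 283.3182

L=283.318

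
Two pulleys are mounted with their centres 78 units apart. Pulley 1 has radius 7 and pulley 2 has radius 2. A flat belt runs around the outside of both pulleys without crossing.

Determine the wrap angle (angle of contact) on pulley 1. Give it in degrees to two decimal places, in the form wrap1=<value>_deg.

open belt: β = asin((r2−r1)/C) = asin(-5/78) = -3.6753°
wrap1 = π − 2β = 187.3507°
wrap2 = π + 2β = 172.6493°

wrap1=187.35_deg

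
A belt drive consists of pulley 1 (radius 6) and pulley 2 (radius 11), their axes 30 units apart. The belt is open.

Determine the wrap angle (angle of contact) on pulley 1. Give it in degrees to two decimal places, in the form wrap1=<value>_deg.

open belt: β = asin((r2−r1)/C) = asin(5/30) = 9.5941°
wrap1 = π − 2β = 160.8119°
wrap2 = π + 2β = 199.1881°

wrap1=160.81_deg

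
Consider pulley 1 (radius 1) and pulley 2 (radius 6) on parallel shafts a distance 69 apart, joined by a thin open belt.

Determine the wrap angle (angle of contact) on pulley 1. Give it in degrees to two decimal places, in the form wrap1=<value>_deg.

wrap1=171.69_deg

open belt: β = asin((r2−r1)/C) = asin(5/69) = 4.1555°
wrap1 = π − 2β = 171.6890°
wrap2 = π + 2β = 188.3110°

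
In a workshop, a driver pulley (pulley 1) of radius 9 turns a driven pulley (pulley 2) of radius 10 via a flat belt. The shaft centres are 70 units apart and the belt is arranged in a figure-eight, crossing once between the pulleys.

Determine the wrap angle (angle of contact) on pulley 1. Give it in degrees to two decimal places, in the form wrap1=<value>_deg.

crossed belt: β = asin((r1+r2)/C) = asin(19/70) = 15.7493°
wrap1 = wrap2 = π + 2β = 211.4986°

wrap1=211.50_deg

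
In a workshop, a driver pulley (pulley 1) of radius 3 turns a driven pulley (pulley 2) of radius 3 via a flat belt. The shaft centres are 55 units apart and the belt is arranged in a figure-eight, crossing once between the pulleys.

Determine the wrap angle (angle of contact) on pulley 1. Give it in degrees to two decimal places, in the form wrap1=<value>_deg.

wrap1=192.53_deg

crossed belt: β = asin((r1+r2)/C) = asin(6/55) = 6.2629°
wrap1 = wrap2 = π + 2β = 192.5258°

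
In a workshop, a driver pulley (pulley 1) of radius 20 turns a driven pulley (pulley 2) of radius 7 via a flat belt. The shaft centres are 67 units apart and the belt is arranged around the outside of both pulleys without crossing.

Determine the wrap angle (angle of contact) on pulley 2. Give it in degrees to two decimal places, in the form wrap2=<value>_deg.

wrap2=157.62_deg

open belt: β = asin((r2−r1)/C) = asin(-13/67) = -11.1881°
wrap1 = π − 2β = 202.3761°
wrap2 = π + 2β = 157.6239°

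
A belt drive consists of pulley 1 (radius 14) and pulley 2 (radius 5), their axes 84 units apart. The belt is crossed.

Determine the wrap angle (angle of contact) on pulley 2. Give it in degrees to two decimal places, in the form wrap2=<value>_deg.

crossed belt: β = asin((r1+r2)/C) = asin(19/84) = 13.0729°
wrap1 = wrap2 = π + 2β = 206.1458°

wrap2=206.15_deg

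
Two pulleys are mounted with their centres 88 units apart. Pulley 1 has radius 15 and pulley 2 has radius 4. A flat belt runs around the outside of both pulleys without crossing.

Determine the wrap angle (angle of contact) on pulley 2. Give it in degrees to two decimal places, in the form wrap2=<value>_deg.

open belt: β = asin((r2−r1)/C) = asin(-11/88) = -7.1808°
wrap1 = π − 2β = 194.3615°
wrap2 = π + 2β = 165.6385°

wrap2=165.64_deg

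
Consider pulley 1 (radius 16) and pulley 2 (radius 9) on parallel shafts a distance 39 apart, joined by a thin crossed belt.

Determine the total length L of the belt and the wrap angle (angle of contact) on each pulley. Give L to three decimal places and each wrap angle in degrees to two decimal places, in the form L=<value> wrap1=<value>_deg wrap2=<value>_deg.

L=173.198 wrap1=259.74_deg wrap2=259.74_deg

crossed belt: β = asin((r1+r2)/C) = asin(25/39) = 39.8683°
wrap1 = wrap2 = π + 2β = 259.7367°
tangent length = C·cosβ = 29.9333
L = (r1+r2)·wrap + 2·C·cosβ = 25·4.5333 + 2·29.9333 = 173.1980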